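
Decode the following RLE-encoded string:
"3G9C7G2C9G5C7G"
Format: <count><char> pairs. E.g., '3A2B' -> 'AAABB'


Expanding each <count><char> pair:
  3G -> 'GGG'
  9C -> 'CCCCCCCCC'
  7G -> 'GGGGGGG'
  2C -> 'CC'
  9G -> 'GGGGGGGGG'
  5C -> 'CCCCC'
  7G -> 'GGGGGGG'

Decoded = GGGCCCCCCCCCGGGGGGGCCGGGGGGGGGCCCCCGGGGGGG


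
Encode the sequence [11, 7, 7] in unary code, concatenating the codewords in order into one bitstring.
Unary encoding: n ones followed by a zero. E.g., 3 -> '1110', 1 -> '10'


Encode each number as n ones followed by a terminating 0:
  11 -> 111111111110 (12 bits)
  7 -> 11111110 (8 bits)
  7 -> 11111110 (8 bits)
Total length = 12 + 8 + 8 = 28 bits.

Unary([11, 7, 7]) = 1111111111101111111011111110 (28 bits)


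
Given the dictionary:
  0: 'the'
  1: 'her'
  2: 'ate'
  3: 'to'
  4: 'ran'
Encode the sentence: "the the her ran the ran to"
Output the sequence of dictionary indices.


Look up each word in the dictionary:
  'the' -> 0
  'the' -> 0
  'her' -> 1
  'ran' -> 4
  'the' -> 0
  'ran' -> 4
  'to' -> 3

Encoded: [0, 0, 1, 4, 0, 4, 3]


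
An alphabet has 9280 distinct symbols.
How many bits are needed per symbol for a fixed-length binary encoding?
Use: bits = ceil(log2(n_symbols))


log2(9280) = 13.1799
Bracket: 2^13 = 8192 < 9280 <= 2^14 = 16384
So ceil(log2(9280)) = 14

bits = ceil(log2(9280)) = ceil(13.1799) = 14 bits


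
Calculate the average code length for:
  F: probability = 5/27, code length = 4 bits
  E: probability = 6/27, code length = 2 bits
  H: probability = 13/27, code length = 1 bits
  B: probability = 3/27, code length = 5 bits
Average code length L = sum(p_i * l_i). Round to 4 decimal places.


Weighted contributions p_i * l_i:
  F: (5/27) * 4 = 20/27
  E: (6/27) * 2 = 12/27
  H: (13/27) * 1 = 13/27
  B: (3/27) * 5 = 15/27
Sum = (20 + 12 + 13 + 15)/27 = 60/27

L = 60/27 = 2.2222 bits/symbol


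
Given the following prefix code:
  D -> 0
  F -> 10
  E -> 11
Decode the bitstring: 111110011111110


Decoding step by step:
Bits 11 -> E
Bits 11 -> E
Bits 10 -> F
Bits 0 -> D
Bits 11 -> E
Bits 11 -> E
Bits 11 -> E
Bits 10 -> F


Decoded message: EEFDEEEF


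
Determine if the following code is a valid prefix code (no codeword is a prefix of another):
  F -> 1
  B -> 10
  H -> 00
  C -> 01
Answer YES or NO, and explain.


Checking each pair (does one codeword prefix another?):
  F='1' vs B='10': prefix -- VIOLATION

NO -- this is NOT a valid prefix code. F (1) is a prefix of B (10).


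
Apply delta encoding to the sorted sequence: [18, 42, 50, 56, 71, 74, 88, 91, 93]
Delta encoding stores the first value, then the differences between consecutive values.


First value: 18
Deltas:
  42 - 18 = 24
  50 - 42 = 8
  56 - 50 = 6
  71 - 56 = 15
  74 - 71 = 3
  88 - 74 = 14
  91 - 88 = 3
  93 - 91 = 2


Delta encoded: [18, 24, 8, 6, 15, 3, 14, 3, 2]


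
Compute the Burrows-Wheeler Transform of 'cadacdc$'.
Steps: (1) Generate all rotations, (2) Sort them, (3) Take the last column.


Rotations (sorted):
  0: $cadacdc -> last char: c
  1: acdc$cad -> last char: d
  2: adacdc$c -> last char: c
  3: c$cadacd -> last char: d
  4: cadacdc$ -> last char: $
  5: cdc$cada -> last char: a
  6: dacdc$ca -> last char: a
  7: dc$cadac -> last char: c


BWT = cdcd$aac


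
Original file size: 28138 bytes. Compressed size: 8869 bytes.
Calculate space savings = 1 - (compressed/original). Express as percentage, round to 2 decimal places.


ratio = compressed/original = 8869/28138 = 0.315197
savings = 1 - ratio = 1 - 0.315197 = 0.684803
as a percentage: 0.684803 * 100 = 68.48%

Space savings = 1 - 8869/28138 = 68.48%


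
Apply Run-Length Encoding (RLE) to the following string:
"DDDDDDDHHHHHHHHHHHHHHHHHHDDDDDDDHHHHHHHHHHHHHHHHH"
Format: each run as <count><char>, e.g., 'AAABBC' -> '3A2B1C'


Scanning runs left to right:
  i=0: run of 'D' x 7 -> '7D'
  i=7: run of 'H' x 18 -> '18H'
  i=25: run of 'D' x 7 -> '7D'
  i=32: run of 'H' x 17 -> '17H'

RLE = 7D18H7D17H


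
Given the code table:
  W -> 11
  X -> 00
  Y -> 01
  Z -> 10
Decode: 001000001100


Decoding:
00 -> X
10 -> Z
00 -> X
00 -> X
11 -> W
00 -> X


Result: XZXXWX


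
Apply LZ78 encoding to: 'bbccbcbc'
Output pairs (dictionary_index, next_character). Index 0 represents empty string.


LZ78 encoding steps:
Dictionary: {0: ''}
Step 1: w='' (idx 0), next='b' -> output (0, 'b'), add 'b' as idx 1
Step 2: w='b' (idx 1), next='c' -> output (1, 'c'), add 'bc' as idx 2
Step 3: w='' (idx 0), next='c' -> output (0, 'c'), add 'c' as idx 3
Step 4: w='bc' (idx 2), next='b' -> output (2, 'b'), add 'bcb' as idx 4
Step 5: w='c' (idx 3), end of input -> output (3, '')


Encoded: [(0, 'b'), (1, 'c'), (0, 'c'), (2, 'b'), (3, '')]


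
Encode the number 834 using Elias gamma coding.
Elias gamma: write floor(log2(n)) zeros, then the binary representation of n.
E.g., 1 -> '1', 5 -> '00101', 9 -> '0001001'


num_bits = floor(log2(834)) + 1 = 10
leading_zeros = num_bits - 1 = 9
binary(834) = 1101000010

Elias gamma(834) = '000000000' + '1101000010' = 0000000001101000010 (19 bits)


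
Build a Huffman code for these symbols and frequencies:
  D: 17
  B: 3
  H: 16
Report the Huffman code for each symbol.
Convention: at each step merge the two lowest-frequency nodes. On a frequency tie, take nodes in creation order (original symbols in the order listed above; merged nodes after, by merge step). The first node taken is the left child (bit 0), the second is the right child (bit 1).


Huffman tree construction:
Step 1: Merge B(3) + H(16) = 19
Step 2: Merge D(17) + (B+H)(19) = 36
Read each symbol's code off the tree from the root (left child = 0, right child = 1).

Codes:
  D: 0 (length 1)
  B: 10 (length 2)
  H: 11 (length 2)
Average code length: 55/36 = 1.5278 bits/symbol


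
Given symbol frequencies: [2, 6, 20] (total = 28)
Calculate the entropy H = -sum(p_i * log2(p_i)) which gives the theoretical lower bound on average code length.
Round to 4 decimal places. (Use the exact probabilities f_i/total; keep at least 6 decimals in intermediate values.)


Per-symbol terms -p_i * log2(p_i) with p_i = f_i/28:
  p = 2/28 = 0.071429: log2(p) = -3.807355, -p*log2(p) = 0.271954
  p = 6/28 = 0.214286: log2(p) = -2.222392, -p*log2(p) = 0.476227
  p = 20/28 = 0.714286: log2(p) = -0.485427, -p*log2(p) = 0.346733
H = 0.271954 + 0.476227 + 0.346733 = 1.094914

H = 1.0949 bits/symbol


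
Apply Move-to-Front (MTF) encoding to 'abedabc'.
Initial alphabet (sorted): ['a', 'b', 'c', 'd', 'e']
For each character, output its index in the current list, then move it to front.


MTF encoding:
'a': index 0 in ['a', 'b', 'c', 'd', 'e'] -> ['a', 'b', 'c', 'd', 'e']
'b': index 1 in ['a', 'b', 'c', 'd', 'e'] -> ['b', 'a', 'c', 'd', 'e']
'e': index 4 in ['b', 'a', 'c', 'd', 'e'] -> ['e', 'b', 'a', 'c', 'd']
'd': index 4 in ['e', 'b', 'a', 'c', 'd'] -> ['d', 'e', 'b', 'a', 'c']
'a': index 3 in ['d', 'e', 'b', 'a', 'c'] -> ['a', 'd', 'e', 'b', 'c']
'b': index 3 in ['a', 'd', 'e', 'b', 'c'] -> ['b', 'a', 'd', 'e', 'c']
'c': index 4 in ['b', 'a', 'd', 'e', 'c'] -> ['c', 'b', 'a', 'd', 'e']


Output: [0, 1, 4, 4, 3, 3, 4]


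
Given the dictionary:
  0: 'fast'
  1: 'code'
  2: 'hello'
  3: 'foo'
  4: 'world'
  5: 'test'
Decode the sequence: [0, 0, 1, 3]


Look up each index in the dictionary:
  0 -> 'fast'
  0 -> 'fast'
  1 -> 'code'
  3 -> 'foo'

Decoded: "fast fast code foo"


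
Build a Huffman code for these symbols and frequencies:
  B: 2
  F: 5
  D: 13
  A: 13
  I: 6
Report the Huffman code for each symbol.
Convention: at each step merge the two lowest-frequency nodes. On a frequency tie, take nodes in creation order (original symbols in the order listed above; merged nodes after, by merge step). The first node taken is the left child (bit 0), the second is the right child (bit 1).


Huffman tree construction:
Step 1: Merge B(2) + F(5) = 7
Step 2: Merge I(6) + (B+F)(7) = 13
Step 3: Merge D(13) + A(13) = 26
Step 4: Merge (I+(B+F))(13) + (D+A)(26) = 39
Read each symbol's code off the tree from the root (left child = 0, right child = 1).

Codes:
  B: 010 (length 3)
  F: 011 (length 3)
  D: 10 (length 2)
  A: 11 (length 2)
  I: 00 (length 2)
Average code length: 85/39 = 2.1795 bits/symbol


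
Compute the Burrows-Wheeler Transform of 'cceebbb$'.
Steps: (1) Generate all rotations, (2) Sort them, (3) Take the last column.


Rotations (sorted):
  0: $cceebbb -> last char: b
  1: b$cceebb -> last char: b
  2: bb$cceeb -> last char: b
  3: bbb$ccee -> last char: e
  4: cceebbb$ -> last char: $
  5: ceebbb$c -> last char: c
  6: ebbb$cce -> last char: e
  7: eebbb$cc -> last char: c


BWT = bbbe$cec


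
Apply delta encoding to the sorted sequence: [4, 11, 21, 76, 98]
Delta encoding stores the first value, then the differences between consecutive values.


First value: 4
Deltas:
  11 - 4 = 7
  21 - 11 = 10
  76 - 21 = 55
  98 - 76 = 22


Delta encoded: [4, 7, 10, 55, 22]


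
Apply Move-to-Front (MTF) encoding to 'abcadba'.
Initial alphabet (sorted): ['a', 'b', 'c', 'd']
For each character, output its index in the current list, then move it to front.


MTF encoding:
'a': index 0 in ['a', 'b', 'c', 'd'] -> ['a', 'b', 'c', 'd']
'b': index 1 in ['a', 'b', 'c', 'd'] -> ['b', 'a', 'c', 'd']
'c': index 2 in ['b', 'a', 'c', 'd'] -> ['c', 'b', 'a', 'd']
'a': index 2 in ['c', 'b', 'a', 'd'] -> ['a', 'c', 'b', 'd']
'd': index 3 in ['a', 'c', 'b', 'd'] -> ['d', 'a', 'c', 'b']
'b': index 3 in ['d', 'a', 'c', 'b'] -> ['b', 'd', 'a', 'c']
'a': index 2 in ['b', 'd', 'a', 'c'] -> ['a', 'b', 'd', 'c']


Output: [0, 1, 2, 2, 3, 3, 2]


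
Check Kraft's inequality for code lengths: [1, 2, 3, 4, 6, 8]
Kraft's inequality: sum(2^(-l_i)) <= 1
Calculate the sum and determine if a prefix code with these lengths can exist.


Sum = 2^(-1) + 2^(-2) + 2^(-3) + 2^(-4) + 2^(-6) + 2^(-8)
    = 0.5 + 0.25 + 0.125 + 0.0625 + 0.015625 + 0.00390625
    = 245/256 = 0.95703125
Since 0.95703125 <= 1, Kraft's inequality IS satisfied.
A prefix code with these lengths CAN exist.

Kraft sum = 0.95703125. Satisfied.


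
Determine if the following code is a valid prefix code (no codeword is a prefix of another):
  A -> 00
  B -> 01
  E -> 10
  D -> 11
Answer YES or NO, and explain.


Checking each pair (does one codeword prefix another?):
  A='00' vs B='01': no prefix
  A='00' vs E='10': no prefix
  A='00' vs D='11': no prefix
  B='01' vs A='00': no prefix
  B='01' vs E='10': no prefix
  B='01' vs D='11': no prefix
  E='10' vs A='00': no prefix
  E='10' vs B='01': no prefix
  E='10' vs D='11': no prefix
  D='11' vs A='00': no prefix
  D='11' vs B='01': no prefix
  D='11' vs E='10': no prefix
No violation found over all pairs.

YES -- this is a valid prefix code. No codeword is a prefix of any other codeword.


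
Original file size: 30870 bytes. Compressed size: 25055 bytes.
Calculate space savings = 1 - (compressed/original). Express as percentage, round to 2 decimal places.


ratio = compressed/original = 25055/30870 = 0.811629
savings = 1 - ratio = 1 - 0.811629 = 0.188371
as a percentage: 0.188371 * 100 = 18.84%

Space savings = 1 - 25055/30870 = 18.84%


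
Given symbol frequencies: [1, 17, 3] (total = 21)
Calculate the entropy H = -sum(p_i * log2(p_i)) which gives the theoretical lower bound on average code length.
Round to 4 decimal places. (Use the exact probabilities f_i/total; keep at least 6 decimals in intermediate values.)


Per-symbol terms -p_i * log2(p_i) with p_i = f_i/21:
  p = 1/21 = 0.047619: log2(p) = -4.392317, -p*log2(p) = 0.209158
  p = 17/21 = 0.809524: log2(p) = -0.304855, -p*log2(p) = 0.246787
  p = 3/21 = 0.142857: log2(p) = -2.807355, -p*log2(p) = 0.401051
H = 0.209158 + 0.246787 + 0.401051 = 0.856996

H = 0.857 bits/symbol


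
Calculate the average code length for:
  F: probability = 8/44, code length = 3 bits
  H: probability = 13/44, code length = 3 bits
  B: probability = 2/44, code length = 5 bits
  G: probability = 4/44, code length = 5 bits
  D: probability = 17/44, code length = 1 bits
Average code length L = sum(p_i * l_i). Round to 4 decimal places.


Weighted contributions p_i * l_i:
  F: (8/44) * 3 = 24/44
  H: (13/44) * 3 = 39/44
  B: (2/44) * 5 = 10/44
  G: (4/44) * 5 = 20/44
  D: (17/44) * 1 = 17/44
Sum = (24 + 39 + 10 + 20 + 17)/44 = 110/44

L = 110/44 = 2.5000 bits/symbol


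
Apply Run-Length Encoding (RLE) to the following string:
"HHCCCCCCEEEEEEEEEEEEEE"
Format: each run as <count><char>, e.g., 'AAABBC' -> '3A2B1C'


Scanning runs left to right:
  i=0: run of 'H' x 2 -> '2H'
  i=2: run of 'C' x 6 -> '6C'
  i=8: run of 'E' x 14 -> '14E'

RLE = 2H6C14E


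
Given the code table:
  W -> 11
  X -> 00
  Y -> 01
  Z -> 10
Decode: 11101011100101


Decoding:
11 -> W
10 -> Z
10 -> Z
11 -> W
10 -> Z
01 -> Y
01 -> Y


Result: WZZWZYY


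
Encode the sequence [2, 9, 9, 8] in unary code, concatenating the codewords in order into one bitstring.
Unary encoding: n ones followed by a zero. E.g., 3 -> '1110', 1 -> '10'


Encode each number as n ones followed by a terminating 0:
  2 -> 110 (3 bits)
  9 -> 1111111110 (10 bits)
  9 -> 1111111110 (10 bits)
  8 -> 111111110 (9 bits)
Total length = 3 + 10 + 10 + 9 = 32 bits.

Unary([2, 9, 9, 8]) = 11011111111101111111110111111110 (32 bits)


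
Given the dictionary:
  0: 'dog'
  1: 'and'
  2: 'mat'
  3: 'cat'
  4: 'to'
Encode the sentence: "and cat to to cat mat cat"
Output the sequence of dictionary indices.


Look up each word in the dictionary:
  'and' -> 1
  'cat' -> 3
  'to' -> 4
  'to' -> 4
  'cat' -> 3
  'mat' -> 2
  'cat' -> 3

Encoded: [1, 3, 4, 4, 3, 2, 3]


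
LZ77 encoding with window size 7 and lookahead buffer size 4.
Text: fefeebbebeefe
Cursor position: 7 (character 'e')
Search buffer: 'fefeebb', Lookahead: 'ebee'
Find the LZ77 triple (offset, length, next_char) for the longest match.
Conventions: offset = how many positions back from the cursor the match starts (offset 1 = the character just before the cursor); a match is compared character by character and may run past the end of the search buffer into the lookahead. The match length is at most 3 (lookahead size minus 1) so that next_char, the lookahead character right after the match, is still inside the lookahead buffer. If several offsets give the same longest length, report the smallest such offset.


Try each offset into the search buffer:
  offset=1 (pos 6, char 'b'): match length 0
  offset=2 (pos 5, char 'b'): match length 0
  offset=3 (pos 4, char 'e'): match length 2
  offset=4 (pos 3, char 'e'): match length 1
  offset=5 (pos 2, char 'f'): match length 0
  offset=6 (pos 1, char 'e'): match length 1
  offset=7 (pos 0, char 'f'): match length 0
Longest match has length 2 at offset 3.
next_char = character at position 7 + 2 = 9 -> 'e'

Best match: offset=3, length=2 (matching 'eb' starting at position 4)
LZ77 triple: (3, 2, 'e')


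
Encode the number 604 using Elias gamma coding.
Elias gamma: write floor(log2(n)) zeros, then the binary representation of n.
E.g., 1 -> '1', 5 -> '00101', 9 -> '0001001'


num_bits = floor(log2(604)) + 1 = 10
leading_zeros = num_bits - 1 = 9
binary(604) = 1001011100

Elias gamma(604) = '000000000' + '1001011100' = 0000000001001011100 (19 bits)


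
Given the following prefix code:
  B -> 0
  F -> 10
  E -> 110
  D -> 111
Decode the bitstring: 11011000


Decoding step by step:
Bits 110 -> E
Bits 110 -> E
Bits 0 -> B
Bits 0 -> B


Decoded message: EEBB


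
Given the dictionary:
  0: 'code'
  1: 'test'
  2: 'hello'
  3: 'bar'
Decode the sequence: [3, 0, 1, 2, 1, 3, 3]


Look up each index in the dictionary:
  3 -> 'bar'
  0 -> 'code'
  1 -> 'test'
  2 -> 'hello'
  1 -> 'test'
  3 -> 'bar'
  3 -> 'bar'

Decoded: "bar code test hello test bar bar"


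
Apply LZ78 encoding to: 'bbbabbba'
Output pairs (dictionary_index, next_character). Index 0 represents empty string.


LZ78 encoding steps:
Dictionary: {0: ''}
Step 1: w='' (idx 0), next='b' -> output (0, 'b'), add 'b' as idx 1
Step 2: w='b' (idx 1), next='b' -> output (1, 'b'), add 'bb' as idx 2
Step 3: w='' (idx 0), next='a' -> output (0, 'a'), add 'a' as idx 3
Step 4: w='bb' (idx 2), next='b' -> output (2, 'b'), add 'bbb' as idx 4
Step 5: w='a' (idx 3), end of input -> output (3, '')


Encoded: [(0, 'b'), (1, 'b'), (0, 'a'), (2, 'b'), (3, '')]


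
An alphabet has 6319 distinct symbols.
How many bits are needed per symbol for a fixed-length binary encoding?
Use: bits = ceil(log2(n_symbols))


log2(6319) = 12.6255
Bracket: 2^12 = 4096 < 6319 <= 2^13 = 8192
So ceil(log2(6319)) = 13

bits = ceil(log2(6319)) = ceil(12.6255) = 13 bits


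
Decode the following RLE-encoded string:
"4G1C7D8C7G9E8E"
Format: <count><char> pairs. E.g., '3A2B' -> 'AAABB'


Expanding each <count><char> pair:
  4G -> 'GGGG'
  1C -> 'C'
  7D -> 'DDDDDDD'
  8C -> 'CCCCCCCC'
  7G -> 'GGGGGGG'
  9E -> 'EEEEEEEEE'
  8E -> 'EEEEEEEE'

Decoded = GGGGCDDDDDDDCCCCCCCCGGGGGGGEEEEEEEEEEEEEEEEE


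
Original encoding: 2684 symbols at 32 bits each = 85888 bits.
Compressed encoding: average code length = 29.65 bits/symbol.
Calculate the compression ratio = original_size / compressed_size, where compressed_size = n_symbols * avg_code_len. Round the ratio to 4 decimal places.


original_size = n_symbols * orig_bits = 2684 * 32 = 85888 bits
compressed_size = n_symbols * avg_code_len = 2684 * 29.65 = 79580.6 bits
ratio = original_size / compressed_size = 85888 / 79580.6 = 1.0793

Compression ratio = 1.0793


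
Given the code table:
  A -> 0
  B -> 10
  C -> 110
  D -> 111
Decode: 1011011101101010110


Decoding:
10 -> B
110 -> C
111 -> D
0 -> A
110 -> C
10 -> B
10 -> B
110 -> C


Result: BCDACBBC


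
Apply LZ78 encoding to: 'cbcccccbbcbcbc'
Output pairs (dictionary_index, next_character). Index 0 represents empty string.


LZ78 encoding steps:
Dictionary: {0: ''}
Step 1: w='' (idx 0), next='c' -> output (0, 'c'), add 'c' as idx 1
Step 2: w='' (idx 0), next='b' -> output (0, 'b'), add 'b' as idx 2
Step 3: w='c' (idx 1), next='c' -> output (1, 'c'), add 'cc' as idx 3
Step 4: w='cc' (idx 3), next='c' -> output (3, 'c'), add 'ccc' as idx 4
Step 5: w='b' (idx 2), next='b' -> output (2, 'b'), add 'bb' as idx 5
Step 6: w='c' (idx 1), next='b' -> output (1, 'b'), add 'cb' as idx 6
Step 7: w='cb' (idx 6), next='c' -> output (6, 'c'), add 'cbc' as idx 7


Encoded: [(0, 'c'), (0, 'b'), (1, 'c'), (3, 'c'), (2, 'b'), (1, 'b'), (6, 'c')]


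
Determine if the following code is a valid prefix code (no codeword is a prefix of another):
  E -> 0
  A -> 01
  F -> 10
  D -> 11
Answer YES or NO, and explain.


Checking each pair (does one codeword prefix another?):
  E='0' vs A='01': prefix -- VIOLATION

NO -- this is NOT a valid prefix code. E (0) is a prefix of A (01).


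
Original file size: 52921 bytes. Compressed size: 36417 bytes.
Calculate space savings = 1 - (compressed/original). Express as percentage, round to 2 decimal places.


ratio = compressed/original = 36417/52921 = 0.688139
savings = 1 - ratio = 1 - 0.688139 = 0.311861
as a percentage: 0.311861 * 100 = 31.19%

Space savings = 1 - 36417/52921 = 31.19%


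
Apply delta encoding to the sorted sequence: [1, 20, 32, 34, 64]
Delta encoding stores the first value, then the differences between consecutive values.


First value: 1
Deltas:
  20 - 1 = 19
  32 - 20 = 12
  34 - 32 = 2
  64 - 34 = 30


Delta encoded: [1, 19, 12, 2, 30]


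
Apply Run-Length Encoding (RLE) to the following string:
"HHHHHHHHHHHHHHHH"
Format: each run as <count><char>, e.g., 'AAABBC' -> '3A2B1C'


Scanning runs left to right:
  i=0: run of 'H' x 16 -> '16H'

RLE = 16H


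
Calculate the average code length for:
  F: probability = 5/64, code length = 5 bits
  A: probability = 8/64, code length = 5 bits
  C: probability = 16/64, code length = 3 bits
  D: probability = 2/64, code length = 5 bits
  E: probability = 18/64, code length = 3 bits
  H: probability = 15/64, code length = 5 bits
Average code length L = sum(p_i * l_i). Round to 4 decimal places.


Weighted contributions p_i * l_i:
  F: (5/64) * 5 = 25/64
  A: (8/64) * 5 = 40/64
  C: (16/64) * 3 = 48/64
  D: (2/64) * 5 = 10/64
  E: (18/64) * 3 = 54/64
  H: (15/64) * 5 = 75/64
Sum = (25 + 40 + 48 + 10 + 54 + 75)/64 = 252/64

L = 252/64 = 3.9375 bits/symbol


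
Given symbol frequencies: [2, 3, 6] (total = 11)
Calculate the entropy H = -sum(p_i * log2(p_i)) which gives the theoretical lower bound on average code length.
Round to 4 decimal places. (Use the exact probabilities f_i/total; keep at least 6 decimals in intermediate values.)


Per-symbol terms -p_i * log2(p_i) with p_i = f_i/11:
  p = 2/11 = 0.181818: log2(p) = -2.459432, -p*log2(p) = 0.447169
  p = 3/11 = 0.272727: log2(p) = -1.874469, -p*log2(p) = 0.511219
  p = 6/11 = 0.545455: log2(p) = -0.874469, -p*log2(p) = 0.476983
H = 0.447169 + 0.511219 + 0.476983 = 1.435371

H = 1.4354 bits/symbol


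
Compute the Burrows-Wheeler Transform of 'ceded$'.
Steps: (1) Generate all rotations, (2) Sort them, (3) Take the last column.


Rotations (sorted):
  0: $ceded -> last char: d
  1: ceded$ -> last char: $
  2: d$cede -> last char: e
  3: ded$ce -> last char: e
  4: ed$ced -> last char: d
  5: eded$c -> last char: c


BWT = d$eedc


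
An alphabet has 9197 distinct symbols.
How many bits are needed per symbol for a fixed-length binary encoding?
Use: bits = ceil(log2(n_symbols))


log2(9197) = 13.1669
Bracket: 2^13 = 8192 < 9197 <= 2^14 = 16384
So ceil(log2(9197)) = 14

bits = ceil(log2(9197)) = ceil(13.1669) = 14 bits


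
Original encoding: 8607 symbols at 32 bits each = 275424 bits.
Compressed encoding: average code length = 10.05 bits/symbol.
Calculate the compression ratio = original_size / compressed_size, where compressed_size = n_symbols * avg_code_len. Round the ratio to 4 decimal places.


original_size = n_symbols * orig_bits = 8607 * 32 = 275424 bits
compressed_size = n_symbols * avg_code_len = 8607 * 10.05 = 86500.35 bits
ratio = original_size / compressed_size = 275424 / 86500.35 = 3.1841

Compression ratio = 3.1841


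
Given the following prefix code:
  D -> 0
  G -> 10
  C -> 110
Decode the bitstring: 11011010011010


Decoding step by step:
Bits 110 -> C
Bits 110 -> C
Bits 10 -> G
Bits 0 -> D
Bits 110 -> C
Bits 10 -> G


Decoded message: CCGDCG


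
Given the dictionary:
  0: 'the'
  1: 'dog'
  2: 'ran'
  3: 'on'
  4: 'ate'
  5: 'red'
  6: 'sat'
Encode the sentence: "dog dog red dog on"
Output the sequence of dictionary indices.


Look up each word in the dictionary:
  'dog' -> 1
  'dog' -> 1
  'red' -> 5
  'dog' -> 1
  'on' -> 3

Encoded: [1, 1, 5, 1, 3]


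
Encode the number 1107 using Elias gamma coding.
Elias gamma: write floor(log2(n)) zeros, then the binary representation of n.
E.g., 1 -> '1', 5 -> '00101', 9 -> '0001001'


num_bits = floor(log2(1107)) + 1 = 11
leading_zeros = num_bits - 1 = 10
binary(1107) = 10001010011

Elias gamma(1107) = '0000000000' + '10001010011' = 000000000010001010011 (21 bits)


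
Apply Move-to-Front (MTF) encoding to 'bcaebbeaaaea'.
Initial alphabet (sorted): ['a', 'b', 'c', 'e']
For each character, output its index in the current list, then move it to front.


MTF encoding:
'b': index 1 in ['a', 'b', 'c', 'e'] -> ['b', 'a', 'c', 'e']
'c': index 2 in ['b', 'a', 'c', 'e'] -> ['c', 'b', 'a', 'e']
'a': index 2 in ['c', 'b', 'a', 'e'] -> ['a', 'c', 'b', 'e']
'e': index 3 in ['a', 'c', 'b', 'e'] -> ['e', 'a', 'c', 'b']
'b': index 3 in ['e', 'a', 'c', 'b'] -> ['b', 'e', 'a', 'c']
'b': index 0 in ['b', 'e', 'a', 'c'] -> ['b', 'e', 'a', 'c']
'e': index 1 in ['b', 'e', 'a', 'c'] -> ['e', 'b', 'a', 'c']
'a': index 2 in ['e', 'b', 'a', 'c'] -> ['a', 'e', 'b', 'c']
'a': index 0 in ['a', 'e', 'b', 'c'] -> ['a', 'e', 'b', 'c']
'a': index 0 in ['a', 'e', 'b', 'c'] -> ['a', 'e', 'b', 'c']
'e': index 1 in ['a', 'e', 'b', 'c'] -> ['e', 'a', 'b', 'c']
'a': index 1 in ['e', 'a', 'b', 'c'] -> ['a', 'e', 'b', 'c']


Output: [1, 2, 2, 3, 3, 0, 1, 2, 0, 0, 1, 1]


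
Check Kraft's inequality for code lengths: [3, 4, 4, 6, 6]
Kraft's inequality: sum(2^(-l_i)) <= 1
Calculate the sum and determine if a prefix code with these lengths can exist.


Sum = 2^(-3) + 2^(-4) + 2^(-4) + 2^(-6) + 2^(-6)
    = 0.125 + 0.0625 + 0.0625 + 0.015625 + 0.015625
    = 18/64 = 0.28125
Since 0.28125 <= 1, Kraft's inequality IS satisfied.
A prefix code with these lengths CAN exist.

Kraft sum = 0.28125. Satisfied.


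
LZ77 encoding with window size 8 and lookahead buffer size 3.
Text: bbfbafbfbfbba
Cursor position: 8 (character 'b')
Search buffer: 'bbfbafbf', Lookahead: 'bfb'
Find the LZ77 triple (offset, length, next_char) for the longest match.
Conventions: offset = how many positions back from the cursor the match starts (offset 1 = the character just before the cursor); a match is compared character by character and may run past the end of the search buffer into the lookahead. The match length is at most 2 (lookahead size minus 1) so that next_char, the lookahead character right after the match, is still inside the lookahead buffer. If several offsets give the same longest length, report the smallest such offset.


Try each offset into the search buffer:
  offset=1 (pos 7, char 'f'): match length 0
  offset=2 (pos 6, char 'b'): match length 2
  offset=3 (pos 5, char 'f'): match length 0
  offset=4 (pos 4, char 'a'): match length 0
  offset=5 (pos 3, char 'b'): match length 1
  offset=6 (pos 2, char 'f'): match length 0
  offset=7 (pos 1, char 'b'): match length 2
  offset=8 (pos 0, char 'b'): match length 1
Longest match has length 2, found at offsets 2, 7; take the smallest, offset 2.
next_char = character at position 8 + 2 = 10 -> 'b'

Best match: offset=2, length=2 (matching 'bf' starting at position 6)
LZ77 triple: (2, 2, 'b')


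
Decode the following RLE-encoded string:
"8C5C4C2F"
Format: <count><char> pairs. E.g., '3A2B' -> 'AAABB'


Expanding each <count><char> pair:
  8C -> 'CCCCCCCC'
  5C -> 'CCCCC'
  4C -> 'CCCC'
  2F -> 'FF'

Decoded = CCCCCCCCCCCCCCCCCFF


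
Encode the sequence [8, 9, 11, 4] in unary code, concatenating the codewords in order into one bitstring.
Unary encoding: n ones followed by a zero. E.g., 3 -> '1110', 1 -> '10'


Encode each number as n ones followed by a terminating 0:
  8 -> 111111110 (9 bits)
  9 -> 1111111110 (10 bits)
  11 -> 111111111110 (12 bits)
  4 -> 11110 (5 bits)
Total length = 9 + 10 + 12 + 5 = 36 bits.

Unary([8, 9, 11, 4]) = 111111110111111111011111111111011110 (36 bits)


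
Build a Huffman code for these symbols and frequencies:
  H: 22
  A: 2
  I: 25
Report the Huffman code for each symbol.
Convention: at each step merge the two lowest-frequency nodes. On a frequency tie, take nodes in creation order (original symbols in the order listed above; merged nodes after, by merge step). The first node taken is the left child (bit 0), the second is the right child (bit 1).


Huffman tree construction:
Step 1: Merge A(2) + H(22) = 24
Step 2: Merge (A+H)(24) + I(25) = 49
Read each symbol's code off the tree from the root (left child = 0, right child = 1).

Codes:
  H: 01 (length 2)
  A: 00 (length 2)
  I: 1 (length 1)
Average code length: 73/49 = 1.4898 bits/symbol


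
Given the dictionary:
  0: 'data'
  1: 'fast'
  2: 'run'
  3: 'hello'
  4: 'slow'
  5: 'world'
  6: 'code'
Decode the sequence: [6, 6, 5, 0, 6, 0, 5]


Look up each index in the dictionary:
  6 -> 'code'
  6 -> 'code'
  5 -> 'world'
  0 -> 'data'
  6 -> 'code'
  0 -> 'data'
  5 -> 'world'

Decoded: "code code world data code data world"


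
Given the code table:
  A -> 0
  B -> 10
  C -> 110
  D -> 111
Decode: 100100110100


Decoding:
10 -> B
0 -> A
10 -> B
0 -> A
110 -> C
10 -> B
0 -> A


Result: BABACBA


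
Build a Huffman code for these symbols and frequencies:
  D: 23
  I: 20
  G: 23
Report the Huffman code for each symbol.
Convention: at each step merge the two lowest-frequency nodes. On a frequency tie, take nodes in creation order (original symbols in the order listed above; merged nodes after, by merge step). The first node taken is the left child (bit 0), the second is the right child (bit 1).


Huffman tree construction:
Step 1: Merge I(20) + D(23) = 43
Step 2: Merge G(23) + (I+D)(43) = 66
Read each symbol's code off the tree from the root (left child = 0, right child = 1).

Codes:
  D: 11 (length 2)
  I: 10 (length 2)
  G: 0 (length 1)
Average code length: 109/66 = 1.6515 bits/symbol


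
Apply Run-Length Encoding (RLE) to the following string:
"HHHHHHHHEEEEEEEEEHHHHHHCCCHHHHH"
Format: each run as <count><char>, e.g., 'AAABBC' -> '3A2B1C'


Scanning runs left to right:
  i=0: run of 'H' x 8 -> '8H'
  i=8: run of 'E' x 9 -> '9E'
  i=17: run of 'H' x 6 -> '6H'
  i=23: run of 'C' x 3 -> '3C'
  i=26: run of 'H' x 5 -> '5H'

RLE = 8H9E6H3C5H


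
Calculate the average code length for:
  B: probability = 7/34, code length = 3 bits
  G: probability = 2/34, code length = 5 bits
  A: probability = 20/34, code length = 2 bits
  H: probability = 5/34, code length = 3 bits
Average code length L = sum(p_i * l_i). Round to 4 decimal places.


Weighted contributions p_i * l_i:
  B: (7/34) * 3 = 21/34
  G: (2/34) * 5 = 10/34
  A: (20/34) * 2 = 40/34
  H: (5/34) * 3 = 15/34
Sum = (21 + 10 + 40 + 15)/34 = 86/34

L = 86/34 = 2.5294 bits/symbol


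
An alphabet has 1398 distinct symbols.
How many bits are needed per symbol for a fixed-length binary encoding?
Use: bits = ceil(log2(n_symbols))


log2(1398) = 10.4491
Bracket: 2^10 = 1024 < 1398 <= 2^11 = 2048
So ceil(log2(1398)) = 11

bits = ceil(log2(1398)) = ceil(10.4491) = 11 bits


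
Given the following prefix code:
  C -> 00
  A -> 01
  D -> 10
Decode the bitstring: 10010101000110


Decoding step by step:
Bits 10 -> D
Bits 01 -> A
Bits 01 -> A
Bits 01 -> A
Bits 00 -> C
Bits 01 -> A
Bits 10 -> D


Decoded message: DAAACAD


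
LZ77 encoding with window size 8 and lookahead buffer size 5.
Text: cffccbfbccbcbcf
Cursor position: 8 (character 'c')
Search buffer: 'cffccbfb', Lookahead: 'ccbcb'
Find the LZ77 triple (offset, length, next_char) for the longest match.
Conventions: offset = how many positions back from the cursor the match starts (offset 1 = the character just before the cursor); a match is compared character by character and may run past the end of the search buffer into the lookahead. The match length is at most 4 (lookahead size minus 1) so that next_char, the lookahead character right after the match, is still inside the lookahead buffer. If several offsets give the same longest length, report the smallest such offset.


Try each offset into the search buffer:
  offset=1 (pos 7, char 'b'): match length 0
  offset=2 (pos 6, char 'f'): match length 0
  offset=3 (pos 5, char 'b'): match length 0
  offset=4 (pos 4, char 'c'): match length 1
  offset=5 (pos 3, char 'c'): match length 3
  offset=6 (pos 2, char 'f'): match length 0
  offset=7 (pos 1, char 'f'): match length 0
  offset=8 (pos 0, char 'c'): match length 1
Longest match has length 3 at offset 5.
next_char = character at position 8 + 3 = 11 -> 'c'

Best match: offset=5, length=3 (matching 'ccb' starting at position 3)
LZ77 triple: (5, 3, 'c')


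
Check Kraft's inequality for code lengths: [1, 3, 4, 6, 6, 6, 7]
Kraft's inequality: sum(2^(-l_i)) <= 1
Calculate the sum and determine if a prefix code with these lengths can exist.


Sum = 2^(-1) + 2^(-3) + 2^(-4) + 2^(-6) + 2^(-6) + 2^(-6) + 2^(-7)
    = 0.5 + 0.125 + 0.0625 + 0.015625 + 0.015625 + 0.015625 + 0.0078125
    = 95/128 = 0.7421875
Since 0.7421875 <= 1, Kraft's inequality IS satisfied.
A prefix code with these lengths CAN exist.

Kraft sum = 0.7421875. Satisfied.


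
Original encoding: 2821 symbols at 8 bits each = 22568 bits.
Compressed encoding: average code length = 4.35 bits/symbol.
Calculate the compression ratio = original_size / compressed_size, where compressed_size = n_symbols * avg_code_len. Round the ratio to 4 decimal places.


original_size = n_symbols * orig_bits = 2821 * 8 = 22568 bits
compressed_size = n_symbols * avg_code_len = 2821 * 4.35 = 12271.35 bits
ratio = original_size / compressed_size = 22568 / 12271.35 = 1.8391

Compression ratio = 1.8391


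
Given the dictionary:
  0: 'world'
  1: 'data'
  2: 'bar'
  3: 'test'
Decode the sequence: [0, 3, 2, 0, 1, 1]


Look up each index in the dictionary:
  0 -> 'world'
  3 -> 'test'
  2 -> 'bar'
  0 -> 'world'
  1 -> 'data'
  1 -> 'data'

Decoded: "world test bar world data data"


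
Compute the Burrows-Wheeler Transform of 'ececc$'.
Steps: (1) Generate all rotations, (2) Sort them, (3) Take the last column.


Rotations (sorted):
  0: $ececc -> last char: c
  1: c$ecec -> last char: c
  2: cc$ece -> last char: e
  3: cecc$e -> last char: e
  4: ecc$ec -> last char: c
  5: ececc$ -> last char: $


BWT = cceec$


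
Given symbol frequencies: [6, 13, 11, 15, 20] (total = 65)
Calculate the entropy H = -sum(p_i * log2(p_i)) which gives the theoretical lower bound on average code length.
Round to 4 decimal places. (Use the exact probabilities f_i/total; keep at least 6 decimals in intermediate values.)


Per-symbol terms -p_i * log2(p_i) with p_i = f_i/65:
  p = 6/65 = 0.092308: log2(p) = -3.437405, -p*log2(p) = 0.317299
  p = 13/65 = 0.200000: log2(p) = -2.321928, -p*log2(p) = 0.464386
  p = 11/65 = 0.169231: log2(p) = -2.562936, -p*log2(p) = 0.433728
  p = 15/65 = 0.230769: log2(p) = -2.115477, -p*log2(p) = 0.488187
  p = 20/65 = 0.307692: log2(p) = -1.700440, -p*log2(p) = 0.523212
H = 0.317299 + 0.464386 + 0.433728 + 0.488187 + 0.523212 = 2.226812

H = 2.2268 bits/symbol


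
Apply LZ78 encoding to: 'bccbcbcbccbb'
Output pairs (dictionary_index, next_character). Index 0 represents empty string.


LZ78 encoding steps:
Dictionary: {0: ''}
Step 1: w='' (idx 0), next='b' -> output (0, 'b'), add 'b' as idx 1
Step 2: w='' (idx 0), next='c' -> output (0, 'c'), add 'c' as idx 2
Step 3: w='c' (idx 2), next='b' -> output (2, 'b'), add 'cb' as idx 3
Step 4: w='cb' (idx 3), next='c' -> output (3, 'c'), add 'cbc' as idx 4
Step 5: w='b' (idx 1), next='c' -> output (1, 'c'), add 'bc' as idx 5
Step 6: w='cb' (idx 3), next='b' -> output (3, 'b'), add 'cbb' as idx 6


Encoded: [(0, 'b'), (0, 'c'), (2, 'b'), (3, 'c'), (1, 'c'), (3, 'b')]


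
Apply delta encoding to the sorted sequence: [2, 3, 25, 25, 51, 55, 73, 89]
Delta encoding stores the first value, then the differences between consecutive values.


First value: 2
Deltas:
  3 - 2 = 1
  25 - 3 = 22
  25 - 25 = 0
  51 - 25 = 26
  55 - 51 = 4
  73 - 55 = 18
  89 - 73 = 16


Delta encoded: [2, 1, 22, 0, 26, 4, 18, 16]


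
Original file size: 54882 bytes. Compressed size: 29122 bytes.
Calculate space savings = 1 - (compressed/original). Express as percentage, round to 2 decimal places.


ratio = compressed/original = 29122/54882 = 0.530629
savings = 1 - ratio = 1 - 0.530629 = 0.469371
as a percentage: 0.469371 * 100 = 46.94%

Space savings = 1 - 29122/54882 = 46.94%


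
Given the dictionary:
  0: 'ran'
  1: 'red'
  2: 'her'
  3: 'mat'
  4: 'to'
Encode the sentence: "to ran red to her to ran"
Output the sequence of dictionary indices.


Look up each word in the dictionary:
  'to' -> 4
  'ran' -> 0
  'red' -> 1
  'to' -> 4
  'her' -> 2
  'to' -> 4
  'ran' -> 0

Encoded: [4, 0, 1, 4, 2, 4, 0]


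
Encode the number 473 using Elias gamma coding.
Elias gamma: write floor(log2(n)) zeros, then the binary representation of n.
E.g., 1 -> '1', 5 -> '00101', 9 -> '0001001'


num_bits = floor(log2(473)) + 1 = 9
leading_zeros = num_bits - 1 = 8
binary(473) = 111011001

Elias gamma(473) = '00000000' + '111011001' = 00000000111011001 (17 bits)


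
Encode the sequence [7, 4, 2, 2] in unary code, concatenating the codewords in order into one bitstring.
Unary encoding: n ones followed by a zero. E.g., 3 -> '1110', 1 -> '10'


Encode each number as n ones followed by a terminating 0:
  7 -> 11111110 (8 bits)
  4 -> 11110 (5 bits)
  2 -> 110 (3 bits)
  2 -> 110 (3 bits)
Total length = 8 + 5 + 3 + 3 = 19 bits.

Unary([7, 4, 2, 2]) = 1111111011110110110 (19 bits)


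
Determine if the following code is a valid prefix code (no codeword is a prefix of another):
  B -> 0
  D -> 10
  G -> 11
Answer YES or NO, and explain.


Checking each pair (does one codeword prefix another?):
  B='0' vs D='10': no prefix
  B='0' vs G='11': no prefix
  D='10' vs B='0': no prefix
  D='10' vs G='11': no prefix
  G='11' vs B='0': no prefix
  G='11' vs D='10': no prefix
No violation found over all pairs.

YES -- this is a valid prefix code. No codeword is a prefix of any other codeword.


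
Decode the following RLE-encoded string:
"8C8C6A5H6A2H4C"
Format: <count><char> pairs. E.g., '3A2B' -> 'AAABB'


Expanding each <count><char> pair:
  8C -> 'CCCCCCCC'
  8C -> 'CCCCCCCC'
  6A -> 'AAAAAA'
  5H -> 'HHHHH'
  6A -> 'AAAAAA'
  2H -> 'HH'
  4C -> 'CCCC'

Decoded = CCCCCCCCCCCCCCCCAAAAAAHHHHHAAAAAAHHCCCC


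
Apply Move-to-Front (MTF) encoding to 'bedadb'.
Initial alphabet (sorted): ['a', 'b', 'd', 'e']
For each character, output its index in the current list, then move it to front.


MTF encoding:
'b': index 1 in ['a', 'b', 'd', 'e'] -> ['b', 'a', 'd', 'e']
'e': index 3 in ['b', 'a', 'd', 'e'] -> ['e', 'b', 'a', 'd']
'd': index 3 in ['e', 'b', 'a', 'd'] -> ['d', 'e', 'b', 'a']
'a': index 3 in ['d', 'e', 'b', 'a'] -> ['a', 'd', 'e', 'b']
'd': index 1 in ['a', 'd', 'e', 'b'] -> ['d', 'a', 'e', 'b']
'b': index 3 in ['d', 'a', 'e', 'b'] -> ['b', 'd', 'a', 'e']


Output: [1, 3, 3, 3, 1, 3]


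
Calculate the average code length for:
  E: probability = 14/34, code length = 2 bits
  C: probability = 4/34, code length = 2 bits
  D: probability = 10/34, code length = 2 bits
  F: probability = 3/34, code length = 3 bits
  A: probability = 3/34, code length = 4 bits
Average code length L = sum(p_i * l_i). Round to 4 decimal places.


Weighted contributions p_i * l_i:
  E: (14/34) * 2 = 28/34
  C: (4/34) * 2 = 8/34
  D: (10/34) * 2 = 20/34
  F: (3/34) * 3 = 9/34
  A: (3/34) * 4 = 12/34
Sum = (28 + 8 + 20 + 9 + 12)/34 = 77/34

L = 77/34 = 2.2647 bits/symbol


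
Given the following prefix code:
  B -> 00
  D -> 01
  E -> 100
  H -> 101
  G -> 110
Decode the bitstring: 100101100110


Decoding step by step:
Bits 100 -> E
Bits 101 -> H
Bits 100 -> E
Bits 110 -> G


Decoded message: EHEG


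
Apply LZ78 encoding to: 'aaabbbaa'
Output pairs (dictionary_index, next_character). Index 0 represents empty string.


LZ78 encoding steps:
Dictionary: {0: ''}
Step 1: w='' (idx 0), next='a' -> output (0, 'a'), add 'a' as idx 1
Step 2: w='a' (idx 1), next='a' -> output (1, 'a'), add 'aa' as idx 2
Step 3: w='' (idx 0), next='b' -> output (0, 'b'), add 'b' as idx 3
Step 4: w='b' (idx 3), next='b' -> output (3, 'b'), add 'bb' as idx 4
Step 5: w='aa' (idx 2), end of input -> output (2, '')


Encoded: [(0, 'a'), (1, 'a'), (0, 'b'), (3, 'b'), (2, '')]


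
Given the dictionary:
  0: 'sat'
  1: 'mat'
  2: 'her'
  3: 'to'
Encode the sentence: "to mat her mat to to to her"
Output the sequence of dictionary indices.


Look up each word in the dictionary:
  'to' -> 3
  'mat' -> 1
  'her' -> 2
  'mat' -> 1
  'to' -> 3
  'to' -> 3
  'to' -> 3
  'her' -> 2

Encoded: [3, 1, 2, 1, 3, 3, 3, 2]


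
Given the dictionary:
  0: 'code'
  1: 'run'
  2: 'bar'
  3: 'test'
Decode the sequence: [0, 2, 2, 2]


Look up each index in the dictionary:
  0 -> 'code'
  2 -> 'bar'
  2 -> 'bar'
  2 -> 'bar'

Decoded: "code bar bar bar"


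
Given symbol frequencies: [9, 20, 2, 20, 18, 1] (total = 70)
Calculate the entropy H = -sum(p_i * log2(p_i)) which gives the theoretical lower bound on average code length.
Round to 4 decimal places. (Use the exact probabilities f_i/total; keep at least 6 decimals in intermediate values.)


Per-symbol terms -p_i * log2(p_i) with p_i = f_i/70:
  p = 9/70 = 0.128571: log2(p) = -2.959358, -p*log2(p) = 0.380489
  p = 20/70 = 0.285714: log2(p) = -1.807355, -p*log2(p) = 0.516387
  p = 2/70 = 0.028571: log2(p) = -5.129283, -p*log2(p) = 0.146551
  p = 20/70 = 0.285714: log2(p) = -1.807355, -p*log2(p) = 0.516387
  p = 18/70 = 0.257143: log2(p) = -1.959358, -p*log2(p) = 0.503835
  p = 1/70 = 0.014286: log2(p) = -6.129283, -p*log2(p) = 0.087561
H = 0.380489 + 0.516387 + 0.146551 + 0.516387 + 0.503835 + 0.087561 = 2.151210

H = 2.1512 bits/symbol
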